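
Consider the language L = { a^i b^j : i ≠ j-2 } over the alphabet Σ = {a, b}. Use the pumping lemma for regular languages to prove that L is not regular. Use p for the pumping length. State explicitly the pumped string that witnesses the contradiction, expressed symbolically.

a^{p+p!} b^{p+p!+2}

Toward a contradiction, assume L is regular with pumping length p.
Choose w = a^p b^{p+p!+2}. Since p ≠ (p+p!+2)-2 = p+p!, w ∈ L; and |w| ≥ p.
Write w = xyz as guaranteed by the lemma, with |xy| ≤ p and y is nonempty.
Because |xy| ≤ p and w begins with p copies of a, we have y = a^k with 1 ≤ k ≤ p.
Since 1 ≤ k ≤ p, k divides p!; set t = 1 + p!/k. Then xy^t z has p + (p!/k)·k = p + p! copies of a. Now the a-count is p+p! and (b-count)-2 = (p+p!+2)-2 = p+p!, so i ≠ j-2 fails. So xy^t z = a^{p+p!} b^{p+p!+2} ∉ L.
This is a contradiction; hence L is not regular.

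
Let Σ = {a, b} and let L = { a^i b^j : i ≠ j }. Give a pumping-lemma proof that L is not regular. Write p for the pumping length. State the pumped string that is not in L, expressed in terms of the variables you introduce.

a^{p+p!} b^{p+p!}

Suppose for contradiction that L is regular, and let p be the pumping length.
Choose w = a^p b^{p+p!}. Since p ≠ p+p!, w ∈ L; and |w| ≥ p.
Write w = xyz as guaranteed by the lemma, with |xy| ≤ p and |y| > 0.
The first p characters of w are a's, so xy (and hence y) consists only of a's. Write y = a^k, 1 ≤ k ≤ p.
Since 1 ≤ k ≤ p, k divides p!; set t = 1 + p!/k. Then xy^t z has p + (p!/k)·k = p + p! copies of a. Now the a-count equals the b-count, so i ≠ j fails. So xy^t z = a^{p+p!} b^{p+p!} ∉ L.
Contradiction. Therefore L is not regular.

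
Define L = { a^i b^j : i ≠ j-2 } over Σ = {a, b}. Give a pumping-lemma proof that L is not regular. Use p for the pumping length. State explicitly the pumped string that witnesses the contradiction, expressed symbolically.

a^{p+p!} b^{p+p!+2}

Toward a contradiction, assume L is regular with pumping length p.
Choose w = a^p b^{p+p!+2}. Since p ≠ (p+p!+2)-2 = p+p!, w ∈ L; and |w| ≥ p.
The pumping lemma gives a decomposition w = xyz where |xy| ≤ p and |y| ≥ 1.
The first p characters of w are a's, so xy (and hence y) consists only of a's. Write y = a^k, 1 ≤ k ≤ p.
Since 1 ≤ k ≤ p, k divides p!; set t = 1 + p!/k. Then xy^t z has p + (p!/k)·k = p + p! copies of a. Now the a-count is p+p! and (b-count)-2 = (p+p!+2)-2 = p+p!, so i ≠ j-2 fails. So xy^t z = a^{p+p!} b^{p+p!+2} ∉ L.
This contradicts the pumping lemma, so L is not regular.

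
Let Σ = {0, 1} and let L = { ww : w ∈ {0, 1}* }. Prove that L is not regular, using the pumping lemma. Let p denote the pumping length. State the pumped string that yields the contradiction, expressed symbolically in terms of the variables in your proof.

0^{p+k} 1^p 0^p 1^p

Assume L is regular; let p be its pumping constant.
Take w = 0^p 1^p 0^p 1^p = uu where u = 0^p1^p; then w ∈ L and |w| = 4p ≥ p.
Write w = xyz as guaranteed by the lemma, with |xy| ≤ p and |y| > 0.
The first p characters of w are 0's, so xy (and hence y) consists only of 0's. Write y = 0^k, 1 ≤ k ≤ p.
Pump with i = 2: xy^2z = 0^{p+k} 1^p 0^p 1^p, of length 4p+k. Suppose this equals vv. The string starts with 0 and ends with 1, so v does too; thus the boundary between the two copies of v is a 1→0 transition. There is exactly one such transition, at position 2p+k, so |v| = 2p+k and |vv| = 4p+2k ≠ 4p+k since k ≥ 1. So xy^2z ∉ L.
This contradicts the pumping lemma, so L is not regular.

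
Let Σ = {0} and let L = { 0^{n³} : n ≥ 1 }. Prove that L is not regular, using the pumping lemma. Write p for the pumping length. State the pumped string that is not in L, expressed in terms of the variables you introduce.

0^{p³+k}

Assume L is regular; let p be its pumping constant.
Take w = 0^{p³} ∈ L with |w| = p³ ≥ p.
The pumping lemma gives a decomposition w = xyz where |xy| ≤ p and |y| ≥ 1.
Then y = 0^k for some k with 1 ≤ k ≤ p.
Pump with i = 2: xy^2z = 0^{p³+k}. Since 1 ≤ k ≤ p, p³ < p³+k ≤ p³+p < p³+3p²+3p+1 = (p+1)³, so p³+k is not a perfect cube. So xy^2z ∉ L.
This contradicts the pumping lemma, so L is not regular.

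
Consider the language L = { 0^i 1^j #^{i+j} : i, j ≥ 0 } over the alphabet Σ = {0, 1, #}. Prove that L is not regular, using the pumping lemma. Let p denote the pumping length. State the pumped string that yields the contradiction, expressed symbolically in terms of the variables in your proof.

0^{p+k} 1^p #^{2p}

Assume L is regular; let p be its pumping constant.
Take w = 0^p 1^p #^{2p} ∈ L (with i=j=p, i+j=2p), |w| = 4p ≥ p.
The pumping lemma gives a decomposition w = xyz where |xy| ≤ p and y is nonempty.
The first p characters of w are 0's, so xy (and hence y) consists only of 0's. Write y = 0^k, 1 ≤ k ≤ p.
Consider xy^2z = 0^{p+k} 1^p #^{2p}. Now the 0- and 1-counts sum to 2p+k, but the #-count is 2p ≠ 2p+k. So xy^2z ∉ L.
This contradicts the pumping lemma, so L is not regular.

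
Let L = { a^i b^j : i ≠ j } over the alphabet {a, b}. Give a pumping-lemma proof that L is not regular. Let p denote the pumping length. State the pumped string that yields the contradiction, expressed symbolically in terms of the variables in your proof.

a^{p+p!} b^{p+p!}

Toward a contradiction, assume L is regular with pumping length p.
Choose w = a^p b^{p+p!}. Since p ≠ p+p!, w ∈ L; and |w| ≥ p.
The pumping lemma gives a decomposition w = xyz where |xy| ≤ p and |y| ≥ 1.
The first p characters of w are a's, so xy (and hence y) consists only of a's. Write y = a^k, 1 ≤ k ≤ p.
Since 1 ≤ k ≤ p, k divides p!; set t = 1 + p!/k. Then xy^t z has p + (p!/k)·k = p + p! copies of a. Now the a-count equals the b-count, so i ≠ j fails. So xy^t z = a^{p+p!} b^{p+p!} ∉ L.
This contradicts the pumping lemma, so L is not regular.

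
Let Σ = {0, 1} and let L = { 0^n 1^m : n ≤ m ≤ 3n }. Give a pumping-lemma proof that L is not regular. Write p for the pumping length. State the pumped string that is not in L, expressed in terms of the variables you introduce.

Assume L is regular. Let p be the pumping length given by the pumping lemma.
Take w = 0^p 1^p ∈ L (since p ≤ p ≤ 3p), with |w| = 2p ≥ p.
Write w = xyz as guaranteed by the lemma, with |xy| ≤ p and |y| > 0.
The first p characters of w are 0's, so xy (and hence y) consists only of 0's. Write y = 0^k, 1 ≤ k ≤ p.
Pump with i = 2: xy^2z = 0^{p+k} 1^p. Now n = p+k > p = m, so the condition n ≤ m fails. Thus xy^2z ∉ L.
This is a contradiction; hence L is not regular.

0^{p+k} 1^p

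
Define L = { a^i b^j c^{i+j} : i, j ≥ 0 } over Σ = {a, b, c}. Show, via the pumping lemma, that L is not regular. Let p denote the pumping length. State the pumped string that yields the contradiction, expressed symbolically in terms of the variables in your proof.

Toward a contradiction, assume L is regular with pumping length p.
Take w = a^p b^p c^{2p} ∈ L (with i=j=p, i+j=2p), |w| = 4p ≥ p.
The pumping lemma gives a decomposition w = xyz where |xy| ≤ p and |y| > 0.
Because |xy| ≤ p and w begins with p copies of a, we have y = a^k with 1 ≤ k ≤ p.
Consider xy^2z = a^{p+k} b^p c^{2p}. Now the a- and b-counts sum to 2p+k, but the c-count is 2p ≠ 2p+k. So xy^2z ∉ L.
Contradiction. Therefore L is not regular.

a^{p+k} b^p c^{2p}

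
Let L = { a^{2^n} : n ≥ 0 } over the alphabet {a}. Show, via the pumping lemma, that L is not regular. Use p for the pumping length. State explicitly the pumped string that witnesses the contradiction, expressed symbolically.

Toward a contradiction, assume L is regular with pumping length p.
Take w = a^{2^p} ∈ L with |w| = 2^p ≥ p.
Write w = xyz as guaranteed by the lemma, with |xy| ≤ p and y is nonempty.
Then y = a^k for some k with 1 ≤ k ≤ p.
Pump with i = 2: xy^2z = a^{2^p+k}. Since 1 ≤ k ≤ p < 2^p, we have 2^p < 2^p+k < 2^{p+1}, so 2^p+k is not a power of 2. So xy^2z ∉ L.
Contradiction. Therefore L is not regular.

a^{2^p+k}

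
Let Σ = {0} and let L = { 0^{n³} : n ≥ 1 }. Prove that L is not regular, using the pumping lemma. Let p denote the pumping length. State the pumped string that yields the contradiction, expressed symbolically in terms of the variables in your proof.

Assume L is regular; let p be its pumping constant.
Take w = 0^{p³} ∈ L with |w| = p³ ≥ p.
By the pumping lemma, w = xyz with |xy| ≤ p and y is nonempty.
Then y = 0^k for some k with 1 ≤ k ≤ p.
Pump with i = 2: xy^2z = 0^{p³+k}. Since 1 ≤ k ≤ p, p³ < p³+k ≤ p³+p < p³+3p²+3p+1 = (p+1)³, so p³+k is not a perfect cube. So xy^2z ∉ L.
This contradicts the pumping lemma, so L is not regular.

0^{p³+k}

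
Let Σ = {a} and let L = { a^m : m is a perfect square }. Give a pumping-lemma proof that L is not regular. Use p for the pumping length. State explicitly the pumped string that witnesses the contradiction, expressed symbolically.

Assume L is regular. Let p be the pumping length given by the pumping lemma.
Take w = a^{p²} ∈ L with |w| = p² ≥ p.
The pumping lemma gives a decomposition w = xyz where |xy| ≤ p and |y| ≥ 1.
Then y = a^k for some k with 1 ≤ k ≤ p.
Pump with i = 2: xy^2z = a^{p²+k}. Since 1 ≤ k ≤ p, p² < p²+k ≤ p²+p < (p+1)², so p²+k lies strictly between consecutive squares and is not a perfect square. So xy^2z ∉ L.
This is a contradiction; hence L is not regular.

a^{p²+k}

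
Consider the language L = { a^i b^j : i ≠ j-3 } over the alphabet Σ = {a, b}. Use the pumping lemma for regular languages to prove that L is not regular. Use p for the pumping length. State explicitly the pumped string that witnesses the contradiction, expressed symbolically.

Assume L is regular. Let p be the pumping length given by the pumping lemma.
Choose w = a^p b^{p+p!+3}. Since p ≠ (p+p!+3)-3 = p+p!, w ∈ L; and |w| ≥ p.
By the pumping lemma, w = xyz with |xy| ≤ p and |y| ≥ 1.
Since the first p symbols of w are all a's and |xy| ≤ p, y lies entirely in the leading a-block: y = a^k for some k with 1 ≤ k ≤ p.
Since 1 ≤ k ≤ p, k divides p!; set t = 1 + p!/k. Then xy^t z has p + (p!/k)·k = p + p! copies of a. Now the a-count is p+p! and (b-count)-3 = (p+p!+3)-3 = p+p!, so i ≠ j-3 fails. So xy^t z = a^{p+p!} b^{p+p!+3} ∉ L.
This is a contradiction; hence L is not regular.

a^{p+p!} b^{p+p!+3}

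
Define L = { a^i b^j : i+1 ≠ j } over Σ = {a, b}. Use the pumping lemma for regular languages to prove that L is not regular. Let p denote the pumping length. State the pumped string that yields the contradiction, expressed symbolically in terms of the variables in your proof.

Assume L is regular. Let p be the pumping length given by the pumping lemma.
Choose w = a^p b^{p+p!+1}. Since p ≠ (p+p!+1)-1 = p+p!, w ∈ L; and |w| ≥ p.
The pumping lemma gives a decomposition w = xyz where |xy| ≤ p and |y| ≥ 1.
Because |xy| ≤ p and w begins with p copies of a, we have y = a^k with 1 ≤ k ≤ p.
Since 1 ≤ k ≤ p, k divides p!; set t = 1 + p!/k. Then xy^t z has p + (p!/k)·k = p + p! copies of a. Now the a-count is p+p! and (b-count)-1 = (p+p!+1)-1 = p+p!, so i+1 ≠ j fails. So xy^t z = a^{p+p!} b^{p+p!+1} ∉ L.
Contradiction. Therefore L is not regular.

a^{p+p!} b^{p+p!+1}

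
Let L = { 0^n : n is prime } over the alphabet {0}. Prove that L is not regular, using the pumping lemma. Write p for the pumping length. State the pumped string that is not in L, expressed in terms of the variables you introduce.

0^{q(1+k)}

Assume L is regular. Let p be the pumping length given by the pumping lemma.
Let q be a prime with q ≥ p+2 (infinitely many primes exist), and take w = 0^q ∈ L with |w| = q ≥ p.
The pumping lemma gives a decomposition w = xyz where |xy| ≤ p and |y| > 0.
Then y = 0^k for some k with 1 ≤ k ≤ p.
Since 1 ≤ k ≤ p, |xz| = q-k. Pump with i = q+1: |xy^{q+1}z| = (q-k)+(q+1)k = q+qk = q(1+k), which is composite (both factors ≥ 2). So xy^{q+1}z = 0^{q(1+k)} ∉ L.
This is a contradiction; hence L is not regular.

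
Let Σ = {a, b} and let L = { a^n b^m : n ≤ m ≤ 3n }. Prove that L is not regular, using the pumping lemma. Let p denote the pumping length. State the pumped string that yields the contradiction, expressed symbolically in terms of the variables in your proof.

a^{p+k} b^p

Assume L is regular; let p be its pumping constant.
Take w = a^p b^p ∈ L (since p ≤ p ≤ 3p), with |w| = 2p ≥ p.
The pumping lemma gives a decomposition w = xyz where |xy| ≤ p and |y| > 0.
Since the first p symbols of w are all a's and |xy| ≤ p, y lies entirely in the leading a-block: y = a^k for some k with 1 ≤ k ≤ p.
Pump with i = 2: xy^2z = a^{p+k} b^p. Now n = p+k > p = m, so the condition n ≤ m fails. Thus xy^2z ∉ L.
This is a contradiction; hence L is not regular.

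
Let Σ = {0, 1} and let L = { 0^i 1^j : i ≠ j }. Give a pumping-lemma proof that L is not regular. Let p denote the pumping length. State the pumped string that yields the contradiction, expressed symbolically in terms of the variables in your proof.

0^{p+p!} 1^{p+p!}

Toward a contradiction, assume L is regular with pumping length p.
Choose w = 0^p 1^{p+p!}. Since p ≠ p+p!, w ∈ L; and |w| ≥ p.
Write w = xyz as guaranteed by the lemma, with |xy| ≤ p and y is nonempty.
Since the first p symbols of w are all 0's and |xy| ≤ p, y lies entirely in the leading 0-block: y = 0^k for some k with 1 ≤ k ≤ p.
Since 1 ≤ k ≤ p, k divides p!; set t = 1 + p!/k. Then xy^t z has p + (p!/k)·k = p + p! copies of 0. Now the 0-count equals the 1-count, so i ≠ j fails. So xy^t z = 0^{p+p!} 1^{p+p!} ∉ L.
This contradicts the pumping lemma, so L is not regular.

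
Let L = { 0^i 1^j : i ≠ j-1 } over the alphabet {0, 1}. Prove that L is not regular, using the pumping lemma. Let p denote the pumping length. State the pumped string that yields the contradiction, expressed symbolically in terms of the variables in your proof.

0^{p+p!} 1^{p+p!+1}

Assume L is regular. Let p be the pumping length given by the pumping lemma.
Choose w = 0^p 1^{p+p!+1}. Since p ≠ (p+p!+1)-1 = p+p!, w ∈ L; and |w| ≥ p.
The pumping lemma gives a decomposition w = xyz where |xy| ≤ p and |y| > 0.
Since the first p symbols of w are all 0's and |xy| ≤ p, y lies entirely in the leading 0-block: y = 0^k for some k with 1 ≤ k ≤ p.
Since 1 ≤ k ≤ p, k divides p!; set t = 1 + p!/k. Then xy^t z has p + (p!/k)·k = p + p! copies of 0. Now the 0-count is p+p! and (1-count)-1 = (p+p!+1)-1 = p+p!, so i ≠ j-1 fails. So xy^t z = 0^{p+p!} 1^{p+p!+1} ∉ L.
Contradiction. Therefore L is not regular.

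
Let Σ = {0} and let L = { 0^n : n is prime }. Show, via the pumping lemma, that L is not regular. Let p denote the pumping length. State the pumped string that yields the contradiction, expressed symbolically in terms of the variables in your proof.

Assume L is regular; let p be its pumping constant.
Let q be a prime with q ≥ p+2 (infinitely many primes exist), and take w = 0^q ∈ L with |w| = q ≥ p.
The pumping lemma gives a decomposition w = xyz where |xy| ≤ p and |y| > 0.
Then y = 0^k for some k with 1 ≤ k ≤ p.
Since 1 ≤ k ≤ p, |xz| = q-k. Pump with i = q+1: |xy^{q+1}z| = (q-k)+(q+1)k = q+qk = q(1+k), which is composite (both factors ≥ 2). So xy^{q+1}z = 0^{q(1+k)} ∉ L.
This contradicts the pumping lemma, so L is not regular.

0^{q(1+k)}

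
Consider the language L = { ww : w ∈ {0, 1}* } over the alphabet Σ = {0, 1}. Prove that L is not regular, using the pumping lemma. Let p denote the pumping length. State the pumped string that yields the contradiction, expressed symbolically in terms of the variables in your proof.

Assume L is regular; let p be its pumping constant.
Take w = 0^p 1^p 0^p 1^p = uu where u = 0^p1^p; then w ∈ L and |w| = 4p ≥ p.
The pumping lemma gives a decomposition w = xyz where |xy| ≤ p and y is nonempty.
Since the first p symbols of w are all 0's and |xy| ≤ p, y lies entirely in the leading 0-block: y = 0^k for some k with 1 ≤ k ≤ p.
Pump with i = 2: xy^2z = 0^{p+k} 1^p 0^p 1^p, of length 4p+k. Suppose this equals vv. The string starts with 0 and ends with 1, so v does too; thus the boundary between the two copies of v is a 1→0 transition. There is exactly one such transition, at position 2p+k, so |v| = 2p+k and |vv| = 4p+2k ≠ 4p+k since k ≥ 1. So xy^2z ∉ L.
Contradiction. Therefore L is not regular.

0^{p+k} 1^p 0^p 1^p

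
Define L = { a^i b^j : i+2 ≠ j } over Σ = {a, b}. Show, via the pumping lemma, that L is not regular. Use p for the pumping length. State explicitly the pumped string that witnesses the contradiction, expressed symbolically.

a^{p+p!} b^{p+p!+2}

Assume L is regular; let p be its pumping constant.
Choose w = a^p b^{p+p!+2}. Since p ≠ (p+p!+2)-2 = p+p!, w ∈ L; and |w| ≥ p.
Write w = xyz as guaranteed by the lemma, with |xy| ≤ p and y is nonempty.
The first p characters of w are a's, so xy (and hence y) consists only of a's. Write y = a^k, 1 ≤ k ≤ p.
Since 1 ≤ k ≤ p, k divides p!; set t = 1 + p!/k. Then xy^t z has p + (p!/k)·k = p + p! copies of a. Now the a-count is p+p! and (b-count)-2 = (p+p!+2)-2 = p+p!, so i+2 ≠ j fails. So xy^t z = a^{p+p!} b^{p+p!+2} ∉ L.
This contradicts the pumping lemma, so L is not regular.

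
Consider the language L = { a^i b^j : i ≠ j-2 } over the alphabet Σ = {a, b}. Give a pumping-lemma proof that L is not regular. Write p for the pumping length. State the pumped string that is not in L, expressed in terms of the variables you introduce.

a^{p+p!} b^{p+p!+2}

Toward a contradiction, assume L is regular with pumping length p.
Choose w = a^p b^{p+p!+2}. Since p ≠ (p+p!+2)-2 = p+p!, w ∈ L; and |w| ≥ p.
The pumping lemma gives a decomposition w = xyz where |xy| ≤ p and |y| ≥ 1.
Since the first p symbols of w are all a's and |xy| ≤ p, y lies entirely in the leading a-block: y = a^k for some k with 1 ≤ k ≤ p.
Since 1 ≤ k ≤ p, k divides p!; set t = 1 + p!/k. Then xy^t z has p + (p!/k)·k = p + p! copies of a. Now the a-count is p+p! and (b-count)-2 = (p+p!+2)-2 = p+p!, so i ≠ j-2 fails. So xy^t z = a^{p+p!} b^{p+p!+2} ∉ L.
This contradicts the pumping lemma, so L is not regular.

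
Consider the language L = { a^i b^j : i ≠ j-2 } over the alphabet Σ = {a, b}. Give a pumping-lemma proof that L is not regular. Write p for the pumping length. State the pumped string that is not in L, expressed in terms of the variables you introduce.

a^{p+p!} b^{p+p!+2}

Assume L is regular; let p be its pumping constant.
Choose w = a^p b^{p+p!+2}. Since p ≠ (p+p!+2)-2 = p+p!, w ∈ L; and |w| ≥ p.
By the pumping lemma, w = xyz with |xy| ≤ p and y is nonempty.
Because |xy| ≤ p and w begins with p copies of a, we have y = a^k with 1 ≤ k ≤ p.
Since 1 ≤ k ≤ p, k divides p!; set t = 1 + p!/k. Then xy^t z has p + (p!/k)·k = p + p! copies of a. Now the a-count is p+p! and (b-count)-2 = (p+p!+2)-2 = p+p!, so i ≠ j-2 fails. So xy^t z = a^{p+p!} b^{p+p!+2} ∉ L.
This contradicts the pumping lemma, so L is not regular.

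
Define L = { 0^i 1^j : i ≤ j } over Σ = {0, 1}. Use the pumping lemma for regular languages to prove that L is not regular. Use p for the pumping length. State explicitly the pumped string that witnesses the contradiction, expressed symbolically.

Assume L is regular; let p be its pumping constant.
Choose w = 0^p 1^p ∈ L, with |w| = 2p ≥ p.
By the pumping lemma, w = xyz with |xy| ≤ p and |y| > 0.
Since the first p symbols of w are all 0's and |xy| ≤ p, y lies entirely in the leading 0-block: y = 0^k for some k with 1 ≤ k ≤ p.
Consider xy^2z = 0^{p+k} 1^p. Since k ≥ 1, the 0-count p+k exceeds the 1-count p, so i ≤ j fails; thus xy^2z ∉ L.
This is a contradiction; hence L is not regular.

0^{p+k} 1^p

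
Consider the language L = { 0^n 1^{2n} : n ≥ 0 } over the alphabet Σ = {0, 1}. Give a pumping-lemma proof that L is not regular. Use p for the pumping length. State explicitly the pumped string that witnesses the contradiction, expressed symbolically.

Assume L is regular; let p be its pumping constant.
Choose w = 0^p 1^{2p}, which is in L with |w| = 3p ≥ p.
By the pumping lemma, w = xyz with |xy| ≤ p and |y| ≥ 1.
Because |xy| ≤ p and w begins with p copies of 0, we have y = 0^k with 1 ≤ k ≤ p.
Pump with i = 2: xy^2z = 0^{p+k} 1^{2p}. For this to lie in L we would need 2p = 2(p+k), which forces k = 0. But k ≥ 1, so xy^2z ∉ L.
This contradicts the pumping lemma, so L is not regular.

0^{p+k} 1^{2p}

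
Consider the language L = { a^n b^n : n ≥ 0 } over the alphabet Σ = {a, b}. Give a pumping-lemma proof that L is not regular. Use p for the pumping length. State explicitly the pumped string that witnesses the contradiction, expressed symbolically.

a^{p+k} b^p

Assume L is regular. Let p be the pumping length given by the pumping lemma.
Choose w = a^p b^p, which is in L with |w| = 2p ≥ p.
By the pumping lemma, w = xyz with |xy| ≤ p and |y| ≥ 1.
Because |xy| ≤ p and w begins with p copies of a, we have y = a^k with 1 ≤ k ≤ p.
Pump with i = 2: xy^2z = a^{p+k} b^p. For this to lie in L we would need p = p+k, which forces k = 0. But k ≥ 1, so xy^2z ∉ L.
Contradiction. Therefore L is not regular.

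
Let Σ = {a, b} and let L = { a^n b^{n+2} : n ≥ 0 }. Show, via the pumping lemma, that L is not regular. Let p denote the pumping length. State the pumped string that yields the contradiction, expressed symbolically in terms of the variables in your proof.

Toward a contradiction, assume L is regular with pumping length p.
Take w = a^p b^{p+2}. Then w ∈ L and |w| = 2p+2 ≥ p.
Write w = xyz as guaranteed by the lemma, with |xy| ≤ p and |y| > 0.
Since the first p symbols of w are all a's and |xy| ≤ p, y lies entirely in the leading a-block: y = a^k for some k with 1 ≤ k ≤ p.
Pump with i = 2: xy^2z = a^{p+k} b^{p+2}. For this to lie in L we would need p+2 = (p+k)+2, which forces k = 0. But k ≥ 1, so xy^2z ∉ L.
This contradicts the pumping lemma, so L is not regular.

a^{p+k} b^{p+2}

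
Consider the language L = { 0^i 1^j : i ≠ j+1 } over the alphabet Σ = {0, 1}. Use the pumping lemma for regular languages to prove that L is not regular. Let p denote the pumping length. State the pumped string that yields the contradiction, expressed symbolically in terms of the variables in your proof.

0^{p+p!} 1^{p+p!-1}

Assume L is regular. Let p be the pumping length given by the pumping lemma.
Choose w = 0^p 1^{p+p!-1}. Since p ≠ (p+p!-1)+1 = p+p!, w ∈ L; and |w| ≥ p.
Write w = xyz as guaranteed by the lemma, with |xy| ≤ p and y is nonempty.
Because |xy| ≤ p and w begins with p copies of 0, we have y = 0^k with 1 ≤ k ≤ p.
Since 1 ≤ k ≤ p, k divides p!; set t = 1 + p!/k. Then xy^t z has p + (p!/k)·k = p + p! copies of 0. Now the 0-count is p+p! and (1-count)+1 = (p+p!-1)+1 = p+p!, so i ≠ j+1 fails. So xy^t z = 0^{p+p!} 1^{p+p!-1} ∉ L.
This is a contradiction; hence L is not regular.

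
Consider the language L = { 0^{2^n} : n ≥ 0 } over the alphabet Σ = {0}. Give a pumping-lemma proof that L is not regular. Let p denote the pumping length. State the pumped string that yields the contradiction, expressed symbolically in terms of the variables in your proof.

Toward a contradiction, assume L is regular with pumping length p.
Take w = 0^{2^p} ∈ L with |w| = 2^p ≥ p.
Write w = xyz as guaranteed by the lemma, with |xy| ≤ p and |y| > 0.
Then y = 0^k for some k with 1 ≤ k ≤ p.
Pump with i = 2: xy^2z = 0^{2^p+k}. Since 1 ≤ k ≤ p < 2^p, we have 2^p < 2^p+k < 2^{p+1}, so 2^p+k is not a power of 2. So xy^2z ∉ L.
This is a contradiction; hence L is not regular.

0^{2^p+k}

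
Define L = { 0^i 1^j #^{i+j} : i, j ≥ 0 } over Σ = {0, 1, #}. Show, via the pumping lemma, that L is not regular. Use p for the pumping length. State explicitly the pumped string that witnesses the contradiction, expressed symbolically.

Suppose for contradiction that L is regular, and let p be the pumping length.
Take w = 0^p 1^p #^{2p} ∈ L (with i=j=p, i+j=2p), |w| = 4p ≥ p.
Write w = xyz as guaranteed by the lemma, with |xy| ≤ p and |y| > 0.
Because |xy| ≤ p and w begins with p copies of 0, we have y = 0^k with 1 ≤ k ≤ p.
Consider xy^2z = 0^{p+k} 1^p #^{2p}. Now the 0- and 1-counts sum to 2p+k, but the #-count is 2p ≠ 2p+k. So xy^2z ∉ L.
Contradiction. Therefore L is not regular.

0^{p+k} 1^p #^{2p}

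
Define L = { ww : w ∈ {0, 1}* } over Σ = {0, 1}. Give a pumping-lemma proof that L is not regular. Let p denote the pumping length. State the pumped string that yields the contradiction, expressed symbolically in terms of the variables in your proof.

0^{p+k} 1^p 0^p 1^p

Toward a contradiction, assume L is regular with pumping length p.
Take w = 0^p 1^p 0^p 1^p = uu where u = 0^p1^p; then w ∈ L and |w| = 4p ≥ p.
By the pumping lemma, w = xyz with |xy| ≤ p and y is nonempty.
Since the first p symbols of w are all 0's and |xy| ≤ p, y lies entirely in the leading 0-block: y = 0^k for some k with 1 ≤ k ≤ p.
Pump with i = 2: xy^2z = 0^{p+k} 1^p 0^p 1^p, of length 4p+k. Suppose this equals vv. The string starts with 0 and ends with 1, so v does too; thus the boundary between the two copies of v is a 1→0 transition. There is exactly one such transition, at position 2p+k, so |v| = 2p+k and |vv| = 4p+2k ≠ 4p+k since k ≥ 1. So xy^2z ∉ L.
Contradiction. Therefore L is not regular.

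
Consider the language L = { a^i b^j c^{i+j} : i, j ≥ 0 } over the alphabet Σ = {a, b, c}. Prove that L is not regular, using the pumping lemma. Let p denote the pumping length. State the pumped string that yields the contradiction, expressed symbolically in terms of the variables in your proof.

a^{p+k} b^p c^{2p}

Suppose for contradiction that L is regular, and let p be the pumping length.
Take w = a^p b^p c^{2p} ∈ L (with i=j=p, i+j=2p), |w| = 4p ≥ p.
The pumping lemma gives a decomposition w = xyz where |xy| ≤ p and |y| ≥ 1.
Since the first p symbols of w are all a's and |xy| ≤ p, y lies entirely in the leading a-block: y = a^k for some k with 1 ≤ k ≤ p.
Consider xy^2z = a^{p+k} b^p c^{2p}. Now the a- and b-counts sum to 2p+k, but the c-count is 2p ≠ 2p+k. So xy^2z ∉ L.
This contradicts the pumping lemma, so L is not regular.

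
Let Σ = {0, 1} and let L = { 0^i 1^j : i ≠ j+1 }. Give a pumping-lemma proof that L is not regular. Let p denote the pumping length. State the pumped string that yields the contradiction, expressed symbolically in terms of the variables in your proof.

Suppose for contradiction that L is regular, and let p be the pumping length.
Choose w = 0^p 1^{p+p!-1}. Since p ≠ (p+p!-1)+1 = p+p!, w ∈ L; and |w| ≥ p.
The pumping lemma gives a decomposition w = xyz where |xy| ≤ p and |y| ≥ 1.
Because |xy| ≤ p and w begins with p copies of 0, we have y = 0^k with 1 ≤ k ≤ p.
Since 1 ≤ k ≤ p, k divides p!; set t = 1 + p!/k. Then xy^t z has p + (p!/k)·k = p + p! copies of 0. Now the 0-count is p+p! and (1-count)+1 = (p+p!-1)+1 = p+p!, so i ≠ j+1 fails. So xy^t z = 0^{p+p!} 1^{p+p!-1} ∉ L.
This is a contradiction; hence L is not regular.

0^{p+p!} 1^{p+p!-1}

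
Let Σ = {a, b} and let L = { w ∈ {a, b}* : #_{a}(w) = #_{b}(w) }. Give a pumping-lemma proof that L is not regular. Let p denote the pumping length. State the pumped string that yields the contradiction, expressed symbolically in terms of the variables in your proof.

a^{p+k} b^p

Assume L is regular; let p be its pumping constant.
Choose w = a^p b^p ∈ L with |w| = 2p ≥ p.
By the pumping lemma, w = xyz with |xy| ≤ p and y is nonempty.
Since the first p symbols of w are all a's and |xy| ≤ p, y lies entirely in the leading a-block: y = a^k for some k with 1 ≤ k ≤ p.
Pump with i = 2: xy^2z = a^{p+k} b^p has p+k occurrences of a but only p of b. Since k ≥ 1 the counts differ, so xy^2z ∉ L.
This is a contradiction; hence L is not regular.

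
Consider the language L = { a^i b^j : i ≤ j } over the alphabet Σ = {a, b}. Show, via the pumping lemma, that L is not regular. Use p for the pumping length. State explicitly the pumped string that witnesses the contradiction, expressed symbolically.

a^{p+k} b^p

Assume L is regular. Let p be the pumping length given by the pumping lemma.
Choose w = a^p b^p ∈ L, with |w| = 2p ≥ p.
The pumping lemma gives a decomposition w = xyz where |xy| ≤ p and y is nonempty.
Since the first p symbols of w are all a's and |xy| ≤ p, y lies entirely in the leading a-block: y = a^k for some k with 1 ≤ k ≤ p.
Consider xy^2z = a^{p+k} b^p. Since k ≥ 1, the a-count p+k exceeds the b-count p, so i ≤ j fails; thus xy^2z ∉ L.
This is a contradiction; hence L is not regular.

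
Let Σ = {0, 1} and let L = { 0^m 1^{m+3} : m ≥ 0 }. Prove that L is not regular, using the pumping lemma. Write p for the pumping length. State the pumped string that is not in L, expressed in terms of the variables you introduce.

0^{p+k} 1^{p+3}

Toward a contradiction, assume L is regular with pumping length p.
Let w = 0^p 1^{p+3} ∈ L; note |w| = 2p+3 ≥ p.
By the pumping lemma, w = xyz with |xy| ≤ p and y is nonempty.
Because |xy| ≤ p and w begins with p copies of 0, we have y = 0^k with 1 ≤ k ≤ p.
Pump with i = 2: xy^2z = 0^{p+k} 1^{p+3}. For this to lie in L we would need p+3 = (p+k)+3, which forces k = 0. But k ≥ 1, so xy^2z ∉ L.
Contradiction. Therefore L is not regular.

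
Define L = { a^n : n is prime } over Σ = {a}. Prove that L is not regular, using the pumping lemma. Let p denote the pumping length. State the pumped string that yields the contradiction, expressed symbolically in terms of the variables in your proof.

Assume L is regular. Let p be the pumping length given by the pumping lemma.
Let q be a prime with q ≥ p+2 (infinitely many primes exist), and take w = a^q ∈ L with |w| = q ≥ p.
The pumping lemma gives a decomposition w = xyz where |xy| ≤ p and |y| > 0.
Then y = a^k for some k with 1 ≤ k ≤ p.
Since 1 ≤ k ≤ p, |xz| = q-k. Pump with i = q+1: |xy^{q+1}z| = (q-k)+(q+1)k = q+qk = q(1+k), which is composite (both factors ≥ 2). So xy^{q+1}z = a^{q(1+k)} ∉ L.
This is a contradiction; hence L is not regular.

a^{q(1+k)}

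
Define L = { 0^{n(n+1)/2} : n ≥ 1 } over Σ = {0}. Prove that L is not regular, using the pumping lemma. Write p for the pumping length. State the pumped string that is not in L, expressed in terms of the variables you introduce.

0^{p(p+1)/2+k}

Assume L is regular; let p be its pumping constant.
Take w = 0^{p(p+1)/2} ∈ L with |w| = p(p+1)/2 ≥ p.
Write w = xyz as guaranteed by the lemma, with |xy| ≤ p and y is nonempty.
Then y = 0^k for some k with 1 ≤ k ≤ p.
Pump with i = 2: xy^2z = 0^{p(p+1)/2+k}. Since 1 ≤ k ≤ p, p(p+1)/2 < p(p+1)/2+k ≤ p(p+1)/2+p < (p+1)(p+2)/2, so p(p+1)/2+k is strictly between consecutive triangular numbers. So xy^2z ∉ L.
This contradicts the pumping lemma, so L is not regular.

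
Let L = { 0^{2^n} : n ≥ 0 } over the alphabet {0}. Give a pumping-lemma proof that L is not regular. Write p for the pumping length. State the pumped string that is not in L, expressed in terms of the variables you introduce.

0^{2^p+k}

Assume L is regular. Let p be the pumping length given by the pumping lemma.
Take w = 0^{2^p} ∈ L with |w| = 2^p ≥ p.
The pumping lemma gives a decomposition w = xyz where |xy| ≤ p and |y| > 0.
Then y = 0^k for some k with 1 ≤ k ≤ p.
Pump with i = 2: xy^2z = 0^{2^p+k}. Since 1 ≤ k ≤ p < 2^p, we have 2^p < 2^p+k < 2^{p+1}, so 2^p+k is not a power of 2. So xy^2z ∉ L.
This contradicts the pumping lemma, so L is not regular.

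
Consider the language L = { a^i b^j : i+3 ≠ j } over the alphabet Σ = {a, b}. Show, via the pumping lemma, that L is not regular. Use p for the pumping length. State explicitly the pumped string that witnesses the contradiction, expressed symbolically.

a^{p+p!} b^{p+p!+3}

Assume L is regular. Let p be the pumping length given by the pumping lemma.
Choose w = a^p b^{p+p!+3}. Since p ≠ (p+p!+3)-3 = p+p!, w ∈ L; and |w| ≥ p.
By the pumping lemma, w = xyz with |xy| ≤ p and y is nonempty.
The first p characters of w are a's, so xy (and hence y) consists only of a's. Write y = a^k, 1 ≤ k ≤ p.
Since 1 ≤ k ≤ p, k divides p!; set t = 1 + p!/k. Then xy^t z has p + (p!/k)·k = p + p! copies of a. Now the a-count is p+p! and (b-count)-3 = (p+p!+3)-3 = p+p!, so i+3 ≠ j fails. So xy^t z = a^{p+p!} b^{p+p!+3} ∉ L.
This contradicts the pumping lemma, so L is not regular.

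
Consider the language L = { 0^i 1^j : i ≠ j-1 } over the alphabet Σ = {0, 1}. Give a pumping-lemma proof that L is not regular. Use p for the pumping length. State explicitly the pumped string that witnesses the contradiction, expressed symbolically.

Toward a contradiction, assume L is regular with pumping length p.
Choose w = 0^p 1^{p+p!+1}. Since p ≠ (p+p!+1)-1 = p+p!, w ∈ L; and |w| ≥ p.
Write w = xyz as guaranteed by the lemma, with |xy| ≤ p and |y| > 0.
Because |xy| ≤ p and w begins with p copies of 0, we have y = 0^k with 1 ≤ k ≤ p.
Since 1 ≤ k ≤ p, k divides p!; set t = 1 + p!/k. Then xy^t z has p + (p!/k)·k = p + p! copies of 0. Now the 0-count is p+p! and (1-count)-1 = (p+p!+1)-1 = p+p!, so i ≠ j-1 fails. So xy^t z = 0^{p+p!} 1^{p+p!+1} ∉ L.
This contradicts the pumping lemma, so L is not regular.

0^{p+p!} 1^{p+p!+1}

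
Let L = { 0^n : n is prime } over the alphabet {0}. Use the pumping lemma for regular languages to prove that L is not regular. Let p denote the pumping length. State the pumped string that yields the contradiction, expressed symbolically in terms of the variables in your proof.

Suppose for contradiction that L is regular, and let p be the pumping length.
Let q be a prime with q ≥ p+2 (infinitely many primes exist), and take w = 0^q ∈ L with |w| = q ≥ p.
The pumping lemma gives a decomposition w = xyz where |xy| ≤ p and |y| ≥ 1.
Then y = 0^k for some k with 1 ≤ k ≤ p.
Since 1 ≤ k ≤ p, |xz| = q-k. Pump with i = q+1: |xy^{q+1}z| = (q-k)+(q+1)k = q+qk = q(1+k), which is composite (both factors ≥ 2). So xy^{q+1}z = 0^{q(1+k)} ∉ L.
Contradiction. Therefore L is not regular.

0^{q(1+k)}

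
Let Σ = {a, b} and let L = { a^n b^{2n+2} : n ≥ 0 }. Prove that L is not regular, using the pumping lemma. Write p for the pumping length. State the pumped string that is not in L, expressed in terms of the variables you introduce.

Toward a contradiction, assume L is regular with pumping length p.
Choose w = a^p b^{2p+2}, which is in L with |w| = 3p+2 ≥ p.
Write w = xyz as guaranteed by the lemma, with |xy| ≤ p and y is nonempty.
Since the first p symbols of w are all a's and |xy| ≤ p, y lies entirely in the leading a-block: y = a^k for some k with 1 ≤ k ≤ p.
Pump with i = 2: xy^2z = a^{p+k} b^{2p+2}. For this to lie in L we would need 2p+2 = 2(p+k)+2, which forces k = 0. But k ≥ 1, so xy^2z ∉ L.
This is a contradiction; hence L is not regular.

a^{p+k} b^{2p+2}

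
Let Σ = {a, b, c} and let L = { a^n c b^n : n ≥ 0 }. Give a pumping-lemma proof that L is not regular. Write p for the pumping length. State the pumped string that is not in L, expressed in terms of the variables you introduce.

Assume L is regular; let p be its pumping constant.
Take w = a^p c b^p ∈ L with |w| = 2p+1 ≥ p.
The pumping lemma gives a decomposition w = xyz where |xy| ≤ p and |y| ≥ 1.
Because |xy| ≤ p and w begins with p copies of a, we have y = a^k with 1 ≤ k ≤ p.
Pump with i = 2: xy^2z = a^{p+k} c b^p, which would require p+k = p. But k ≥ 1, so xy^2z ∉ L.
Contradiction. Therefore L is not regular.

a^{p+k} c b^p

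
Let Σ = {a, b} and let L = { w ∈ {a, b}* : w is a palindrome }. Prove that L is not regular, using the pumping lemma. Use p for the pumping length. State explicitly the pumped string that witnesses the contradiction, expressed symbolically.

a^{p+k} b a^p

Toward a contradiction, assume L is regular with pumping length p.
Take w = a^p b a^p, a palindrome of length 2p+1 ≥ p.
Write w = xyz as guaranteed by the lemma, with |xy| ≤ p and |y| > 0.
Because |xy| ≤ p and w begins with p copies of a, we have y = a^k with 1 ≤ k ≤ p.
Pump with i = 2: xy^2z = a^{p+k} b a^p. Its reverse is a^p b a^{p+k}, which differs from xy^2z since k ≥ 1. So xy^2z is not a palindrome and xy^2z ∉ L.
Contradiction. Therefore L is not regular.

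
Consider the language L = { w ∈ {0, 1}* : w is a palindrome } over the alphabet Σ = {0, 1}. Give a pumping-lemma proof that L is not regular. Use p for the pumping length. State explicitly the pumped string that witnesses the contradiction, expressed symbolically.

Toward a contradiction, assume L is regular with pumping length p.
Take w = 0^p 1 0^p, a palindrome of length 2p+1 ≥ p.
The pumping lemma gives a decomposition w = xyz where |xy| ≤ p and y is nonempty.
The first p characters of w are 0's, so xy (and hence y) consists only of 0's. Write y = 0^k, 1 ≤ k ≤ p.
Pump with i = 2: xy^2z = 0^{p+k} 1 0^p. Its reverse is 0^p 1 0^{p+k}, which differs from xy^2z since k ≥ 1. So xy^2z is not a palindrome and xy^2z ∉ L.
Contradiction. Therefore L is not regular.

0^{p+k} 1 0^p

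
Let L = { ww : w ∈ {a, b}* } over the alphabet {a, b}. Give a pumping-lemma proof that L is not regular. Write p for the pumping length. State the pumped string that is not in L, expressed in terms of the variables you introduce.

a^{p+k} b^p a^p b^p

Suppose for contradiction that L is regular, and let p be the pumping length.
Take w = a^p b^p a^p b^p = uu where u = a^pb^p; then w ∈ L and |w| = 4p ≥ p.
Write w = xyz as guaranteed by the lemma, with |xy| ≤ p and |y| ≥ 1.
The first p characters of w are a's, so xy (and hence y) consists only of a's. Write y = a^k, 1 ≤ k ≤ p.
Pump with i = 2: xy^2z = a^{p+k} b^p a^p b^p, of length 4p+k. Suppose this equals vv. The string starts with a and ends with b, so v does too; thus the boundary between the two copies of v is a b→a transition. There is exactly one such transition, at position 2p+k, so |v| = 2p+k and |vv| = 4p+2k ≠ 4p+k since k ≥ 1. So xy^2z ∉ L.
This contradicts the pumping lemma, so L is not regular.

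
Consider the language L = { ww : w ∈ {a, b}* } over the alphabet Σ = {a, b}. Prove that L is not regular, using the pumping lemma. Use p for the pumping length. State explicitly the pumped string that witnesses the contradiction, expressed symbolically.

Assume L is regular; let p be its pumping constant.
Take w = a^p b^p a^p b^p = uu where u = a^pb^p; then w ∈ L and |w| = 4p ≥ p.
Write w = xyz as guaranteed by the lemma, with |xy| ≤ p and |y| > 0.
Since the first p symbols of w are all a's and |xy| ≤ p, y lies entirely in the leading a-block: y = a^k for some k with 1 ≤ k ≤ p.
Pump with i = 2: xy^2z = a^{p+k} b^p a^p b^p, of length 4p+k. Suppose this equals vv. The string starts with a and ends with b, so v does too; thus the boundary between the two copies of v is a b→a transition. There is exactly one such transition, at position 2p+k, so |v| = 2p+k and |vv| = 4p+2k ≠ 4p+k since k ≥ 1. So xy^2z ∉ L.
This contradicts the pumping lemma, so L is not regular.

a^{p+k} b^p a^p b^p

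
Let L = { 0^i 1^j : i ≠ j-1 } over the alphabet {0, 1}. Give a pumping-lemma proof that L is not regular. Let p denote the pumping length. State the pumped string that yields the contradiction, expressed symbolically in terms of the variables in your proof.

0^{p+p!} 1^{p+p!+1}

Assume L is regular; let p be its pumping constant.
Choose w = 0^p 1^{p+p!+1}. Since p ≠ (p+p!+1)-1 = p+p!, w ∈ L; and |w| ≥ p.
Write w = xyz as guaranteed by the lemma, with |xy| ≤ p and |y| ≥ 1.
Because |xy| ≤ p and w begins with p copies of 0, we have y = 0^k with 1 ≤ k ≤ p.
Since 1 ≤ k ≤ p, k divides p!; set t = 1 + p!/k. Then xy^t z has p + (p!/k)·k = p + p! copies of 0. Now the 0-count is p+p! and (1-count)-1 = (p+p!+1)-1 = p+p!, so i ≠ j-1 fails. So xy^t z = 0^{p+p!} 1^{p+p!+1} ∉ L.
This contradicts the pumping lemma, so L is not regular.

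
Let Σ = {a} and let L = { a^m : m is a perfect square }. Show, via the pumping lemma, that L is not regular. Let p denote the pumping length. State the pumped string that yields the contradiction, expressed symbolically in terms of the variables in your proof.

Toward a contradiction, assume L is regular with pumping length p.
Take w = a^{p²} ∈ L with |w| = p² ≥ p.
By the pumping lemma, w = xyz with |xy| ≤ p and y is nonempty.
Then y = a^k for some k with 1 ≤ k ≤ p.
Pump with i = 2: xy^2z = a^{p²+k}. Since 1 ≤ k ≤ p, p² < p²+k ≤ p²+p < (p+1)², so p²+k lies strictly between consecutive squares and is not a perfect square. So xy^2z ∉ L.
This contradicts the pumping lemma, so L is not regular.

a^{p²+k}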